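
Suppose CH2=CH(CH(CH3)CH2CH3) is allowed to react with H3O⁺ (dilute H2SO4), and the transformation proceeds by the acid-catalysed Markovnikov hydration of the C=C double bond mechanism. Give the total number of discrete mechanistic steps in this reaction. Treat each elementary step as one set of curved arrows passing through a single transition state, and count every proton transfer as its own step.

4

Step 1: Protonation of the alkene by H3O⁺: the π bond acts as the nucleophile and picks up H⁺, giving the more stable (Markovnikov) secondary carbocation. H2O is released.
Step 2: A 1,2-hydride shift from the adjacent sec-butyl carbon moves the positive charge from the secondary centre to an adjacent carbon, generating a more stable tertiary carbocation.
Step 3: Nucleophilic capture of the cation by H2O produces the protonated alcohol (an oxonium ion).
Step 4: Deprotonation of the oxonium ion by a water molecule delivers the neutral alcohol and regenerates the acid catalyst.
Total: 4 elementary steps.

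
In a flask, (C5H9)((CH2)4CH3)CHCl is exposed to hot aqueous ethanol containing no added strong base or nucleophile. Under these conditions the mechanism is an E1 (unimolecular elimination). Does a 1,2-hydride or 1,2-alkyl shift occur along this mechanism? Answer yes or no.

yes

The first-formed carbocation is secondary.
The adjacent cyclopentyl carbon already bears 2 other carbon substituents and has a hydrogen to migrate; after a 1,2-hydride shift from that carbon the positive charge sits on a tertiary centre.
Tertiary is more stable than secondary, so the shift occurs.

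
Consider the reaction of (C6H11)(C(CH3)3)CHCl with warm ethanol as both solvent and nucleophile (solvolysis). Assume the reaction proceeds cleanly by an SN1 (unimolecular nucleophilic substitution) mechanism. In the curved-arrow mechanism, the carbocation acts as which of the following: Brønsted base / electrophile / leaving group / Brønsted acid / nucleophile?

electrophile

Step 3: A lone pair on the oxygen of CH3CH2OH attacks the carbocation, forming a new C–O σ-bond and an oxonium ion.
The carbocation accepts an electron pair into an empty or π* orbital — it is the electrophile.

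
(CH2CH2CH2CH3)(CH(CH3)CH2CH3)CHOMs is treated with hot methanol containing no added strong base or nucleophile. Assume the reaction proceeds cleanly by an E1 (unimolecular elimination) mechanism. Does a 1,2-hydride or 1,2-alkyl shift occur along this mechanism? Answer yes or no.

yes

The first-formed carbocation is secondary.
The adjacent sec-butyl carbon already bears 2 other carbon substituents and has a hydrogen to migrate; after a 1,2-hydride shift from that carbon the positive charge sits on a tertiary centre.
Tertiary is more stable than secondary, so the shift occurs.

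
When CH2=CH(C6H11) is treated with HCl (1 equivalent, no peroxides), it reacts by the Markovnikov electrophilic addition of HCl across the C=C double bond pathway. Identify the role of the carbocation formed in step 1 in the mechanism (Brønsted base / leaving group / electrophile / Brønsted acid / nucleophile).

Step 3: Nucleophilic attack by Cl⁻ on the carbocation completes the addition, giving R–Cl.
The carbocation formed in step 1 accepts an electron pair into an empty or π* orbital — it is the electrophile.

electrophile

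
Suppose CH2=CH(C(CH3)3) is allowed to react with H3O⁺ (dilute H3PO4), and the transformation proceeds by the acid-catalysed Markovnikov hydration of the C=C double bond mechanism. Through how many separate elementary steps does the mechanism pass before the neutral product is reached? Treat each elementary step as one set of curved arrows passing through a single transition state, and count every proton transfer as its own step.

Step 1: Protonation of the alkene by H3O⁺: the π bond acts as the nucleophile and picks up H⁺, giving the more stable (Markovnikov) secondary carbocation. H2O is released.
Step 2: A methyl group with its bonding pair migrates from the adjacent tert-butyl carbon to the cationic centre — a 1,2-methyl shift — upgrading the secondary cation to a tertiary one.
Step 3: Nucleophilic capture of the cation by H2O produces the protonated alcohol (an oxonium ion).
Step 4: H2O removes a proton from the oxonium oxygen, regenerating H3O⁺ and giving the neutral alcohol.
Total: 4 elementary steps.

4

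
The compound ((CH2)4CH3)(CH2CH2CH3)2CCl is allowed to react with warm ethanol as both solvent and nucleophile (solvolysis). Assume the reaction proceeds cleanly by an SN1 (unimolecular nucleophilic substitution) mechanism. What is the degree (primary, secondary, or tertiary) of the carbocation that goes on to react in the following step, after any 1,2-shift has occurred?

tertiary

Step 1: Unassisted departure of Cl⁻ (taking the C–Cl bonding pair) generates a tertiary carbocation.
No single 1,2-shift to an adjacent carbon would give a more-substituted cation, so no rearrangement occurs.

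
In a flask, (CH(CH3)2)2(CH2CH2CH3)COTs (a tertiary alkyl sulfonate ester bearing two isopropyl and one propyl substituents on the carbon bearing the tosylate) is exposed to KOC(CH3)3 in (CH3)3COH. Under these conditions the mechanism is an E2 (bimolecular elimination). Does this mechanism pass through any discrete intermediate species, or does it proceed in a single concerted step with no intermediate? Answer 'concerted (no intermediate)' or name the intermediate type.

The strong base (CH3)3CO⁻ removes a β-hydrogen; in the same concerted event the electrons of the breaking C–H bond form the new π(C=C) bond and the C–O σ-bond breaks, expelling TsO⁻. Anti-periplanar geometry; one transition state.
All bond changes occur in one transition state; no discrete intermediate is formed.

concerted (no intermediate)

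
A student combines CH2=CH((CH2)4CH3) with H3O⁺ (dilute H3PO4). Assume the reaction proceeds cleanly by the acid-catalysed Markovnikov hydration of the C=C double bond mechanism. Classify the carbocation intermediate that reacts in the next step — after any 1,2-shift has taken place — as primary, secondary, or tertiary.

Step 1: The π electrons of the C=C bond attack a proton of H3O⁺; Markovnikov addition places the new C–H on the less-substituted alkene carbon, so the positive charge ends up on the more-substituted carbon — a secondary carbocation. H2O is released.
No single 1,2-shift to an adjacent carbon would give a more-substituted cation, so no rearrangement occurs.

secondary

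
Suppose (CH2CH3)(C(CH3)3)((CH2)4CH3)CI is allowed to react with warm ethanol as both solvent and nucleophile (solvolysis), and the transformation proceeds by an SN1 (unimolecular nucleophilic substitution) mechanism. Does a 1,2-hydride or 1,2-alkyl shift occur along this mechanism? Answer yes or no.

The first-formed carbocation is tertiary.
No single 1,2-shift to an adjacent carbon would produce a more-substituted cation than the one already present, so no rearrangement occurs.

no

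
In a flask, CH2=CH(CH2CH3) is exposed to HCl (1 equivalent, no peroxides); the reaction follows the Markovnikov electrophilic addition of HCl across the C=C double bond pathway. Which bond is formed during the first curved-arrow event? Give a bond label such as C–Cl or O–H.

Step 1: Protonation of the alkene by HCl: the π bond acts as the nucleophile and picks up H⁺, giving the more stable (Markovnikov) secondary carbocation. The H–Cl bond breaks heterolytically, releasing Cl⁻.
The bond formed in this step is the C–H bond.

C–H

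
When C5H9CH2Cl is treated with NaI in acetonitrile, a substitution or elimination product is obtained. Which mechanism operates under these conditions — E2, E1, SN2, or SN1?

Conditions: a primary substrate with a strong nucleophile in the polar aprotic solvent acetonitrile.
These conditions are the textbook signature of the SN2 pathway.
An unhindered substrate with a strong nucleophile in a polar aprotic solvent favours one-step backside displacement.

SN2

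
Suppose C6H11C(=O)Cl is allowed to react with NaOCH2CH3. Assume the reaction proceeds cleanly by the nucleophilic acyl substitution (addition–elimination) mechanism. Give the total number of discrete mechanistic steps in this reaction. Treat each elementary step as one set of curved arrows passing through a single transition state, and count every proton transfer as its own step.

2

Step 1: Nucleophilic addition of CH3CH2O⁻ to the acyl carbon breaks the π(C=O) bond and yields a tetrahedral, anionic intermediate.
Step 2: Collapse of the tetrahedral intermediate: the alkoxide oxygen pushes its lone pair back to re-form C=O while Cl⁻ leaves.
Total: 2 elementary steps.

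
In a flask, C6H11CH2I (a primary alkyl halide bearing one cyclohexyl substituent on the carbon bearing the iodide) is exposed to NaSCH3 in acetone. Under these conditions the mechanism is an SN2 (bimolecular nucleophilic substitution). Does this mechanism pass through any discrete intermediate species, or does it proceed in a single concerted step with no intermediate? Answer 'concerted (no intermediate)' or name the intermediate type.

concerted (no intermediate)

Backside attack by CH3S⁻ on the carbon bearing the iodide: the new C–S bond forms as the C–I bond breaks, with Walden inversion at carbon.
All bond changes occur in one transition state; no discrete intermediate is formed.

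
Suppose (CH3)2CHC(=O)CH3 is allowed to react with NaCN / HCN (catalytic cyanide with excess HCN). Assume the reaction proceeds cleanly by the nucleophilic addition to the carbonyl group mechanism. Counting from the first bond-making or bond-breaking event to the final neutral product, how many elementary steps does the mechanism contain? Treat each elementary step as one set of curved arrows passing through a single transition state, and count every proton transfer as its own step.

Step 1: CN⁻ attacks the sp² carbonyl carbon; the C=O π bond breaks and the electrons end up as a lone pair on the alkoxide oxygen of the tetrahedral intermediate.
Step 2: The alkoxide oxygen removes a proton from HCN present in the mixture, giving a cyanohydrin and regenerating CN⁻.
Total: 2 elementary steps.

2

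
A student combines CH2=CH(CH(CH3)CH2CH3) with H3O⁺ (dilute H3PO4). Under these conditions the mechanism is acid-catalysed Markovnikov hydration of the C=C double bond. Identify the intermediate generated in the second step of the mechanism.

tertiary carbocation

Step 1: Electrophilic addition begins with the π(C=C) electrons forming a bond to the proton of H3O⁺. Following Markovnikov's rule, the resulting cation is secondary. H2O is released.
Step 2: A hydride (H with its bonding pair) migrates from the adjacent sec-butyl carbon to the cationic centre — a 1,2-hydride shift — upgrading the secondary cation to a tertiary one.
After step 2 the species present is a tertiary carbocation.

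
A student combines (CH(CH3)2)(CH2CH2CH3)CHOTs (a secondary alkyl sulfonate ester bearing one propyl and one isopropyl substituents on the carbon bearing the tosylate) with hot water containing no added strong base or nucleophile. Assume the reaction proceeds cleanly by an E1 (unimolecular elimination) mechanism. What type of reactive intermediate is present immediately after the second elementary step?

Step 1: Unassisted departure of TsO⁻ (taking the C–O bonding pair) generates a secondary carbocation.
Step 2: A hydride (H with its bonding pair) migrates from the adjacent isopropyl carbon to the cationic centre — a 1,2-hydride shift — upgrading the secondary cation to a tertiary one.
After step 2 the species present is a tertiary carbocation.

tertiary carbocation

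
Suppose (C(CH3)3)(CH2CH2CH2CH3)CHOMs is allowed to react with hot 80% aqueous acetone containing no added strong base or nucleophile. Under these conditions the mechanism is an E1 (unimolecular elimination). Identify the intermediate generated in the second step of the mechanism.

Step 1: The C–O bond breaks with both electrons going to the mesylate; MsO⁻ leaves and a secondary carbocation remains.
Step 2: A 1,2-methyl shift from the adjacent tert-butyl carbon moves the positive charge from the secondary centre to an adjacent carbon, generating a more stable tertiary carbocation.
After step 2 the species present is a tertiary carbocation.

tertiary carbocation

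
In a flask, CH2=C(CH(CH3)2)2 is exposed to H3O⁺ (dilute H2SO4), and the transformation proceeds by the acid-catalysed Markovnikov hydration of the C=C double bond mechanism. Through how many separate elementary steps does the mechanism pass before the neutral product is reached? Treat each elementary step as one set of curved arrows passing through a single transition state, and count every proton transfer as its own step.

Step 1: Protonation of the alkene by H3O⁺: the π bond acts as the nucleophile and picks up H⁺, giving the more stable (Markovnikov) tertiary carbocation. H2O is released.
(No 1,2-shift: no single shift to an adjacent carbon would give a more stable cation.)
Step 2: Nucleophilic capture of the cation by H2O produces the protonated alcohol (an oxonium ion).
Step 3: H2O removes a proton from the oxonium oxygen, regenerating H3O⁺ and giving the neutral alcohol.
Total: 3 elementary steps.

3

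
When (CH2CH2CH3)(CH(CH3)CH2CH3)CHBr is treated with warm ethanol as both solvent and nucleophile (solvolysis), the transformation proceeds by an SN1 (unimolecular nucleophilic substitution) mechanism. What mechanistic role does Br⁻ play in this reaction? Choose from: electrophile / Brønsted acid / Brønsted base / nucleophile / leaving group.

Step 1: Unassisted departure of Br⁻ (taking the C–Br bonding pair) generates a secondary carbocation.
Br⁻ departs with both electrons of the breaking σ-bond — that is the definition of a leaving group.

leaving group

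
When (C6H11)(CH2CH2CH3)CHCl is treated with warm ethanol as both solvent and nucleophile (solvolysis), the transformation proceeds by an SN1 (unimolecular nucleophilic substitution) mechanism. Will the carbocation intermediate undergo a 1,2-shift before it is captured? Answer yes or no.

yes

The first-formed carbocation is secondary.
The adjacent cyclohexyl carbon already bears 2 other carbon substituents and has a hydrogen to migrate; after a 1,2-hydride shift from that carbon the positive charge sits on a tertiary centre.
Tertiary is more stable than secondary, so the shift occurs.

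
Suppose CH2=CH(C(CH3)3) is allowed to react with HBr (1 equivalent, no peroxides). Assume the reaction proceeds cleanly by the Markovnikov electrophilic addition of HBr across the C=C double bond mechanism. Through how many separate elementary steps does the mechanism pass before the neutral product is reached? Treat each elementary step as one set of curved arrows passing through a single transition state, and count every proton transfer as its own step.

Step 1: The π electrons of the C=C bond attack a proton of HBr; Markovnikov addition places the new C–H on the less-substituted alkene carbon, so the positive charge ends up on the more-substituted carbon — a secondary carbocation. The H–Br bond breaks heterolytically, releasing Br⁻.
Step 2: Carbocation rearrangement: a 1,2-methyl shift from the adjacent tert-butyl carbon converts the initially-formed secondary cation into the more stable tertiary cation.
Step 3: Br⁻ captures the cation: a lone pair on Br⁻ fills the empty p orbital, producing the alkyl halide product.
Total: 3 elementary steps.

3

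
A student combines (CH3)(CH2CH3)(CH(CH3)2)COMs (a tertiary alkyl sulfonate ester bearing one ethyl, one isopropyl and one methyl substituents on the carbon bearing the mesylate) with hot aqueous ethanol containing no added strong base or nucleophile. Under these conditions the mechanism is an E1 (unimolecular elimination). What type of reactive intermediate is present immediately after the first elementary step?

tertiary carbocation

Step 1: The C–O bond breaks with both electrons going to the mesylate; MsO⁻ leaves and a tertiary carbocation remains.
After step 1 the species present is a tertiary carbocation.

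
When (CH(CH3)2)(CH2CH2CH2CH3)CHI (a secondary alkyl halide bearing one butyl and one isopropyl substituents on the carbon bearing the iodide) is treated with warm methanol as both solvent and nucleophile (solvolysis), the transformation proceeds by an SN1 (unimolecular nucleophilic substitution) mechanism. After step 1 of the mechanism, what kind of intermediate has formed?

Step 1: Unassisted departure of I⁻ (taking the C–I bonding pair) generates a secondary carbocation.
After step 1 the species present is a secondary carbocation.

secondary carbocation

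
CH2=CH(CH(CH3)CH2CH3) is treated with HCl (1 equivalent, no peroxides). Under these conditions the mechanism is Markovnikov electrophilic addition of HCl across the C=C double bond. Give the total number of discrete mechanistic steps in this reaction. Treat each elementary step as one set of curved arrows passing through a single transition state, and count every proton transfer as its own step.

3

Step 1: The π electrons of the C=C bond attack a proton of HCl; Markovnikov addition places the new C–H on the less-substituted alkene carbon, so the positive charge ends up on the more-substituted carbon — a secondary carbocation. The H–Cl bond breaks heterolytically, releasing Cl⁻.
Step 2: Carbocation rearrangement: a 1,2-hydride shift from the adjacent sec-butyl carbon converts the initially-formed secondary cation into the more stable tertiary cation.
Step 3: Nucleophilic attack by Cl⁻ on the carbocation completes the addition, giving R–Cl.
Total: 3 elementary steps.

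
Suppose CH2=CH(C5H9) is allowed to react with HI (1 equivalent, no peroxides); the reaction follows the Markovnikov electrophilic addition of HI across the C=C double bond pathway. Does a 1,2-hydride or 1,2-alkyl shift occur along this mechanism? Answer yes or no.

yes

The first-formed carbocation is secondary.
The adjacent cyclopentyl carbon already bears 2 other carbon substituents and has a hydrogen to migrate; after a 1,2-hydride shift from that carbon the positive charge sits on a tertiary centre.
Tertiary is more stable than secondary, so the shift occurs.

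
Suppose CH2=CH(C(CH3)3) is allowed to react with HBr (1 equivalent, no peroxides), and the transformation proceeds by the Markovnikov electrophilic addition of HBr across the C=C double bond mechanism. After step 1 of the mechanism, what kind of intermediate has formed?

secondary carbocation

Step 1: Electrophilic addition begins with the π(C=C) electrons forming a bond to the proton of HBr. Following Markovnikov's rule, the resulting cation is secondary. The H–Br bond breaks heterolytically, releasing Br⁻.
After step 1 the species present is a secondary carbocation.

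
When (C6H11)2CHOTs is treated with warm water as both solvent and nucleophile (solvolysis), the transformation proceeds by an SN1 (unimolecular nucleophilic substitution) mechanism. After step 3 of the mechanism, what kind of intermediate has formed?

oxonium ion

Step 1: Rate-determining heterolysis of the C–O bond gives TsO⁻ and a secondary carbocation.
Step 2: A 1,2-hydride shift from the adjacent cyclohexyl carbon moves the positive charge from the secondary centre to an adjacent carbon, generating a more stable tertiary carbocation.
Step 3: H2O donates an oxygen lone pair into the empty p orbital of the cation, giving a protonated alcohol (an oxonium ion).
After step 3 the species present is an oxonium ion.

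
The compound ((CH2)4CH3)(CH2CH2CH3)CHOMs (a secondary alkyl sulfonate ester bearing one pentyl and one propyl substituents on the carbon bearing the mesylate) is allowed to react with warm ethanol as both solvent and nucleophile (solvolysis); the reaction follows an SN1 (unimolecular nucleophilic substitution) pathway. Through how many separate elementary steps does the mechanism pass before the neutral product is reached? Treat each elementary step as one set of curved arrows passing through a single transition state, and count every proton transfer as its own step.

3

Step 1: Ionisation: the C–O σ-bond cleaves heterolytically; both bonding electrons depart with MsO⁻, leaving a secondary carbocation at the α-carbon.
(No 1,2-shift: no single shift to an adjacent carbon would give a more stable cation.)
Step 2: CH3CH2OH donates an oxygen lone pair into the empty p orbital of the cation, giving a protonated ether (an oxonium ion).
Step 3: Proton transfer from the O–H of the oxonium ion to a solvent molecule delivers the neutral ether.
Total: 3 elementary steps.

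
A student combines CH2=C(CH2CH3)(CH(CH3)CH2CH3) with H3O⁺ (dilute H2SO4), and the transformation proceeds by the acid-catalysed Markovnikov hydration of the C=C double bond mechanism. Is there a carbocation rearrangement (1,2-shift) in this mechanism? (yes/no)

The first-formed carbocation is tertiary.
No single 1,2-shift to an adjacent carbon would produce a more-substituted cation than the one already present, so no rearrangement occurs.

no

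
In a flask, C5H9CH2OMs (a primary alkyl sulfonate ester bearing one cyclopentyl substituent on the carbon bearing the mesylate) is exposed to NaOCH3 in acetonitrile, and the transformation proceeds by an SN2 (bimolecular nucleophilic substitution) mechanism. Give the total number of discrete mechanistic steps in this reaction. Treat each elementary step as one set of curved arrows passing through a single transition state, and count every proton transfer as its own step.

1

Step 1: The methoxide nucleophile donates a lone pair from O to the α-carbon in a backside attack; simultaneously the C–O σ-bond breaks and both of its electrons leave with MsO⁻. One concerted step with inversion of configuration.
Total: 1 elementary step.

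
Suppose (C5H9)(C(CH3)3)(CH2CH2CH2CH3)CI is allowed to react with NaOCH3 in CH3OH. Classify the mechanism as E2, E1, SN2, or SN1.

Conditions: a strong base with a tertiary substrate bearing a β-hydrogen.
These conditions are the textbook signature of the E2 pathway.
A strong (often hindered) base removes a β-H in concert with loss of the leaving group — bimolecular elimination.

E2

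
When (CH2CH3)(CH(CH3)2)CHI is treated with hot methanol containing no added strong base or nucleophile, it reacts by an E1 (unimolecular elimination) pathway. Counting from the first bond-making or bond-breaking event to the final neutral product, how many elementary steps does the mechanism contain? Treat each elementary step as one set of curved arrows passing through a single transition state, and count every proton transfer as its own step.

Step 1: The C–I bond breaks with both electrons going to the iodide; I⁻ leaves and a secondary carbocation remains.
Step 2: A hydride (H with its bonding pair) migrates from the adjacent isopropyl carbon to the cationic centre — a 1,2-hydride shift — upgrading the secondary cation to a tertiary one.
Step 3: A weak base (a methanol molecule from the solvent) removes a proton from a carbon adjacent to the cationic centre; the electrons of that C–H bond become the new π(C=C) bond, giving the alkene.
Total: 3 elementary steps.

3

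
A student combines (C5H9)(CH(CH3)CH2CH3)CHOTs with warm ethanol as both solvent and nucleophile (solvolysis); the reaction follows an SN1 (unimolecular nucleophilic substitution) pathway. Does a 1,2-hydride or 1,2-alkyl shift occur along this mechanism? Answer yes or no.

The first-formed carbocation is secondary.
The adjacent sec-butyl carbon already bears 2 other carbon substituents and has a hydrogen to migrate; after a 1,2-hydride shift from that carbon the positive charge sits on a tertiary centre.
Tertiary is more stable than secondary, so the shift occurs.

yes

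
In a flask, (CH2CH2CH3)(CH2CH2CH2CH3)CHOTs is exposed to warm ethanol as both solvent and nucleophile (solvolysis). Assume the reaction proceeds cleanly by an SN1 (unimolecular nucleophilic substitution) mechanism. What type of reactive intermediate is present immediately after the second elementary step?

oxonium ion

Step 1: Unassisted departure of TsO⁻ (taking the C–O bonding pair) generates a secondary carbocation.
Step 2: A lone pair on the oxygen of CH3CH2OH attacks the carbocation, forming a new C–O σ-bond and an oxonium ion.
After step 2 the species present is an oxonium ion.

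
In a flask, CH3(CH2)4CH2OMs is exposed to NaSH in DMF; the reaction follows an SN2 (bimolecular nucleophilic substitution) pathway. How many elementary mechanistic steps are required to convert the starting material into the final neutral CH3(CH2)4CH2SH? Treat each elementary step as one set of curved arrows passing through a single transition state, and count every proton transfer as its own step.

Step 1: The hydrosulfide nucleophile donates a lone pair from S to the α-carbon in a backside attack; simultaneously the C–O σ-bond breaks and both of its electrons leave with MsO⁻. One concerted step with inversion of configuration.
Total: 1 elementary step.

1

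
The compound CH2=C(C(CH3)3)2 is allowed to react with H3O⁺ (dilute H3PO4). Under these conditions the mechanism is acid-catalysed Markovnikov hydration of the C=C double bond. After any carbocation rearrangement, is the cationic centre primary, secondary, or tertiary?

tertiary

Step 1: Protonation of the alkene by H3O⁺: the π bond acts as the nucleophile and picks up H⁺, giving the more stable (Markovnikov) tertiary carbocation. H2O is released.
No single 1,2-shift to an adjacent carbon would give a more-substituted cation, so no rearrangement occurs.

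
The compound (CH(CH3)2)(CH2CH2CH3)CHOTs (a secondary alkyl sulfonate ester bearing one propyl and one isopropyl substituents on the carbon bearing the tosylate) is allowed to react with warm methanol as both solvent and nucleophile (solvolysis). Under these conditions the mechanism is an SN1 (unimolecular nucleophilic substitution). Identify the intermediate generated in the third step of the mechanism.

Step 1: Unassisted departure of TsO⁻ (taking the C–O bonding pair) generates a secondary carbocation.
Step 2: Carbocation rearrangement: a 1,2-hydride shift from the adjacent isopropyl carbon converts the initially-formed secondary cation into the more stable tertiary cation.
Step 3: A lone pair on the oxygen of CH3OH attacks the carbocation, forming a new C–O σ-bond and an oxonium ion.
After step 3 the species present is an oxonium ion.

oxonium ion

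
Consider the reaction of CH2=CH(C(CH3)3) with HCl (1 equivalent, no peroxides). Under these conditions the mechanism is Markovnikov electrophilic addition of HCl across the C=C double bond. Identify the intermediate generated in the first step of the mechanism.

secondary carbocation

Step 1: Protonation of the alkene by HCl: the π bond acts as the nucleophile and picks up H⁺, giving the more stable (Markovnikov) secondary carbocation. The H–Cl bond breaks heterolytically, releasing Cl⁻.
After step 1 the species present is a secondary carbocation.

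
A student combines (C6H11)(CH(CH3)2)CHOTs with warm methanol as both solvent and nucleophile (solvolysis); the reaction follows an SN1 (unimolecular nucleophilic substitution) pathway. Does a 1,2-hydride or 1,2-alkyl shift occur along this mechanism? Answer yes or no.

The first-formed carbocation is secondary.
The adjacent isopropyl carbon already bears 2 other carbon substituents and has a hydrogen to migrate; after a 1,2-hydride shift from that carbon the positive charge sits on a tertiary centre.
Tertiary is more stable than secondary, so the shift occurs.

yes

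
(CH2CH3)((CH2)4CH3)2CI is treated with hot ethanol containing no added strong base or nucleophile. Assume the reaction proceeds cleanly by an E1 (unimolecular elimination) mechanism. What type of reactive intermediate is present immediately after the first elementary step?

tertiary carbocation

Step 1: Ionisation: the C–I σ-bond cleaves heterolytically; both bonding electrons depart with I⁻, leaving a tertiary carbocation at the α-carbon.
After step 1 the species present is a tertiary carbocation.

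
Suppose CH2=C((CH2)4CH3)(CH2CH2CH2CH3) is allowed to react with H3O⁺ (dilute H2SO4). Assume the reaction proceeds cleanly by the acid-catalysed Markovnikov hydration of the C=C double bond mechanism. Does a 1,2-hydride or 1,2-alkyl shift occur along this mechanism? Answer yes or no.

The first-formed carbocation is tertiary.
No single 1,2-shift to an adjacent carbon would produce a more-substituted cation than the one already present, so no rearrangement occurs.

no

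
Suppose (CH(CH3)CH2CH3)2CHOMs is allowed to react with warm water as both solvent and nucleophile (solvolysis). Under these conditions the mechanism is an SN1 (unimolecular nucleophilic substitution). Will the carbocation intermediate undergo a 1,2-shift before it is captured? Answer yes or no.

yes

The first-formed carbocation is secondary.
The adjacent sec-butyl carbon already bears 2 other carbon substituents and has a hydrogen to migrate; after a 1,2-hydride shift from that carbon the positive charge sits on a tertiary centre.
Tertiary is more stable than secondary, so the shift occurs.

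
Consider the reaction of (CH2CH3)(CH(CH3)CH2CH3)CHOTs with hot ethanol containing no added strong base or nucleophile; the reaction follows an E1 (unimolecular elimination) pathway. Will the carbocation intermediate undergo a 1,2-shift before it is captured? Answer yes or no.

The first-formed carbocation is secondary.
The adjacent sec-butyl carbon already bears 2 other carbon substituents and has a hydrogen to migrate; after a 1,2-hydride shift from that carbon the positive charge sits on a tertiary centre.
Tertiary is more stable than secondary, so the shift occurs.

yes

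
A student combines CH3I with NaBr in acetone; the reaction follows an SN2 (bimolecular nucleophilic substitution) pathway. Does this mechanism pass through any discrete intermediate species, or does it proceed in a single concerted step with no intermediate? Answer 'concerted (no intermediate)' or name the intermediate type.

Backside attack by Br⁻ on the carbon bearing the iodide: the new C–Br bond forms as the C–I bond breaks, with Walden inversion at carbon.
All bond changes occur in one transition state; no discrete intermediate is formed.

concerted (no intermediate)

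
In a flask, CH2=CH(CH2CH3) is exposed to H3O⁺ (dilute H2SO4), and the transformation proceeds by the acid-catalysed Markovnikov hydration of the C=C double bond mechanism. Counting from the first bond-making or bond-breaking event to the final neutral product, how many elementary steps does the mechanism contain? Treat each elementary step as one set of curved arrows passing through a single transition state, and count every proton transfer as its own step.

Step 1: Electrophilic addition begins with the π(C=C) electrons forming a bond to the proton of H3O⁺. Following Markovnikov's rule, the resulting cation is secondary. H2O is released.
(No 1,2-shift: no single shift to an adjacent carbon would give a more stable cation.)
Step 2: Nucleophilic capture of the cation by H2O produces the protonated alcohol (an oxonium ion).
Step 3: Deprotonation of the oxonium ion by a water molecule delivers the neutral alcohol and regenerates the acid catalyst.
Total: 3 elementary steps.

3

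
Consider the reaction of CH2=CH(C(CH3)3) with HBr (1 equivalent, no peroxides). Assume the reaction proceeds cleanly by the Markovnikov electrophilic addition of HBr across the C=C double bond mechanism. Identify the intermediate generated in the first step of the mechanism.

secondary carbocation

Step 1: The π electrons of the C=C bond attack a proton of HBr; Markovnikov addition places the new C–H on the less-substituted alkene carbon, so the positive charge ends up on the more-substituted carbon — a secondary carbocation. The H–Br bond breaks heterolytically, releasing Br⁻.
After step 1 the species present is a secondary carbocation.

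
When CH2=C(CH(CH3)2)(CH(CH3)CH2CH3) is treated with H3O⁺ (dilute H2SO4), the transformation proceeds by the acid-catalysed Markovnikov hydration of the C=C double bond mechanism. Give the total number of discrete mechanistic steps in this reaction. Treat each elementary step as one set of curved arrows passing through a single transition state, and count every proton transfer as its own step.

3

Step 1: Electrophilic addition begins with the π(C=C) electrons forming a bond to the proton of H3O⁺. Following Markovnikov's rule, the resulting cation is tertiary. H2O is released.
(No 1,2-shift: no single shift to an adjacent carbon would give a more stable cation.)
Step 2: Water acts as the nucleophile: an oxygen lone pair bonds to the cationic carbon, giving an oxonium-ion intermediate.
Step 3: Proton transfer from the O–H of the oxonium ion to H2O completes the catalytic cycle and yields the alcohol.
Total: 3 elementary steps.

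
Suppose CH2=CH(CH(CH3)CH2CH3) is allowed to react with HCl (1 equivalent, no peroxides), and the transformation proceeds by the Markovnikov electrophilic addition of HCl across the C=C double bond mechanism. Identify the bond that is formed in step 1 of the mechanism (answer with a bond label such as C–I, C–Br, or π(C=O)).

C–H

Step 1: Electrophilic addition begins with the π(C=C) electrons forming a bond to the proton of HCl. Following Markovnikov's rule, the resulting cation is secondary. The H–Cl bond breaks heterolytically, releasing Cl⁻.
The bond formed in this step is the C–H bond.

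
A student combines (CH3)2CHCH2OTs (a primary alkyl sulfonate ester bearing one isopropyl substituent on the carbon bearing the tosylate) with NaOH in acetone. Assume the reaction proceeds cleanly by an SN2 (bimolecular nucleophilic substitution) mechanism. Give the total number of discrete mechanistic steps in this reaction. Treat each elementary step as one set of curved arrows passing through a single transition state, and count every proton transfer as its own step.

1

Step 1: Backside attack by OH⁻ on the carbon bearing the tosylate: the new C–O bond forms as the C–O bond breaks, with Walden inversion at carbon.
Total: 1 elementary step.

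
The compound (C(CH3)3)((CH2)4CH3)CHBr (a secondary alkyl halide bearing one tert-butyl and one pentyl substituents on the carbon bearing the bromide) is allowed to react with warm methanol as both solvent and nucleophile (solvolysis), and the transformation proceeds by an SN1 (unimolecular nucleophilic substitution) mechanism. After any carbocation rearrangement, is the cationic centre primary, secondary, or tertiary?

Step 1: The C–Br bond breaks with both electrons going to the bromide; Br⁻ leaves and a secondary carbocation remains.
Step 2: A 1,2-methyl shift from the adjacent tert-butyl carbon moves the positive charge from the secondary centre to an adjacent carbon, generating a more stable tertiary carbocation.
The cation rearranges from secondary to tertiary via a 1,2-methyl shift from the adjacent tert-butyl carbon; the tertiary cation is what reacts next.

tertiary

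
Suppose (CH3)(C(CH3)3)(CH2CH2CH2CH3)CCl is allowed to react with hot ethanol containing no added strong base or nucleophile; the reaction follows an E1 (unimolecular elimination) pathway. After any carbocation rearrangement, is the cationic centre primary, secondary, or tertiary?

Step 1: Unassisted departure of Cl⁻ (taking the C–Cl bonding pair) generates a tertiary carbocation.
No single 1,2-shift to an adjacent carbon would give a more-substituted cation, so no rearrangement occurs.

tertiary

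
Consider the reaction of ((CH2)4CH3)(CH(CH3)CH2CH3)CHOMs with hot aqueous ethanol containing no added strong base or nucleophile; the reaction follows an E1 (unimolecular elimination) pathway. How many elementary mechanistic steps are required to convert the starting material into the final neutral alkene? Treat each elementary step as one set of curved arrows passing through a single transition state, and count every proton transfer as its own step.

Step 1: Unassisted departure of MsO⁻ (taking the C–O bonding pair) generates a secondary carbocation.
Step 2: Carbocation rearrangement: a 1,2-hydride shift from the adjacent sec-butyl carbon converts the initially-formed secondary cation into the more stable tertiary cation.
Step 3: Loss of a β-proton to a water (or ethanol) molecule of the solvent: the C–H bonding pair collapses toward the cationic carbon to form the C=C π bond, yielding the alkene.
Total: 3 elementary steps.

3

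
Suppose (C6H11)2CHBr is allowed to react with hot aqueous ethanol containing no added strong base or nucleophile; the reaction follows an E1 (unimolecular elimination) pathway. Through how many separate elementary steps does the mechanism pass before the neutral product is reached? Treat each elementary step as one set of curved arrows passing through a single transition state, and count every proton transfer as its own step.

Step 1: Ionisation: the C–Br σ-bond cleaves heterolytically; both bonding electrons depart with Br⁻, leaving a secondary carbocation at the α-carbon.
Step 2: A hydride (H with its bonding pair) migrates from the adjacent cyclohexyl carbon to the cationic centre — a 1,2-hydride shift — upgrading the secondary cation to a tertiary one.
Step 3: A weak base (a water (or ethanol) molecule from the solvent) removes a proton from a carbon adjacent to the cationic centre; the electrons of that C–H bond become the new π(C=C) bond, giving the alkene.
Total: 3 elementary steps.

3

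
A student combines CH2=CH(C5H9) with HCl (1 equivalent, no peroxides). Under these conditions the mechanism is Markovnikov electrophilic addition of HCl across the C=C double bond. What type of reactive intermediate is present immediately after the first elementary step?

Step 1: The π electrons of the C=C bond attack a proton of HCl; Markovnikov addition places the new C–H on the less-substituted alkene carbon, so the positive charge ends up on the more-substituted carbon — a secondary carbocation. The H–Cl bond breaks heterolytically, releasing Cl⁻.
After step 1 the species present is a secondary carbocation.

secondary carbocation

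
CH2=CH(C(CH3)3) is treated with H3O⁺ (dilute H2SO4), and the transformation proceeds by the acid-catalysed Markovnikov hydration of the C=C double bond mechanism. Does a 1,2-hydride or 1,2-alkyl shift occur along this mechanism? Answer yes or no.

yes

The first-formed carbocation is secondary.
The adjacent tert-butyl carbon has no hydrogen but bears methyl groups; migration of one methyl with its bonding pair (a 1,2-methyl shift) places the charge on a tertiary centre.
Tertiary is more stable than secondary, so the shift occurs.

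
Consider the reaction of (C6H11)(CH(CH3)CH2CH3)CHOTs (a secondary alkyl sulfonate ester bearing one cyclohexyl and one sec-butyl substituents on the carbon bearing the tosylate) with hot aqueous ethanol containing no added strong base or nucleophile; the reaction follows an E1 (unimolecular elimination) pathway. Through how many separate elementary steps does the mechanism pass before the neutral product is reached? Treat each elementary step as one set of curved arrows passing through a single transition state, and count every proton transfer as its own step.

Step 1: Unassisted departure of TsO⁻ (taking the C–O bonding pair) generates a secondary carbocation.
Step 2: A 1,2-hydride shift from the adjacent cyclohexyl carbon moves the positive charge from the secondary centre to an adjacent carbon, generating a more stable tertiary carbocation.
Step 3: A weak base (a water (or ethanol) molecule from the solvent) removes a proton from a carbon adjacent to the cationic centre; the electrons of that C–H bond become the new π(C=C) bond, giving the alkene.
Total: 3 elementary steps.

3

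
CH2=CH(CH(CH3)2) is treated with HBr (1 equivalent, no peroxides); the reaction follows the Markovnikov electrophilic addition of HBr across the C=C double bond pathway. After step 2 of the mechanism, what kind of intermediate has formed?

tertiary carbocation

Step 1: Electrophilic addition begins with the π(C=C) electrons forming a bond to the proton of HBr. Following Markovnikov's rule, the resulting cation is secondary. The H–Br bond breaks heterolytically, releasing Br⁻.
Step 2: A 1,2-hydride shift from the adjacent isopropyl carbon moves the positive charge from the secondary centre to an adjacent carbon, generating a more stable tertiary carbocation.
After step 2 the species present is a tertiary carbocation.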